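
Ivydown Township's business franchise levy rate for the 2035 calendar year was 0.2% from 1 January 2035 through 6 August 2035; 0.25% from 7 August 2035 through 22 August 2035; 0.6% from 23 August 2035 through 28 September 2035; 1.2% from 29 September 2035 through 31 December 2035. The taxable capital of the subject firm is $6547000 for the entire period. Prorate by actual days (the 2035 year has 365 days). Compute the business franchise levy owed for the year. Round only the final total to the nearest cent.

$32752.94

1 January – 6 August 2035: 218 days at 0.2% → $6547000 × 0.2% × 218/365 = $7820.5260
7 August – 22 August 2035: 16 days at 0.25% → $6547000 × 0.25% × 16/365 = $717.4795
23 August – 28 September 2035: 37 days at 0.6% → $6547000 × 0.6% × 37/365 = $3982.0110
29 September – 31 December 2035: 94 days at 1.2% → $6547000 × 1.2% × 94/365 = $20232.9205
Total = $32752.9370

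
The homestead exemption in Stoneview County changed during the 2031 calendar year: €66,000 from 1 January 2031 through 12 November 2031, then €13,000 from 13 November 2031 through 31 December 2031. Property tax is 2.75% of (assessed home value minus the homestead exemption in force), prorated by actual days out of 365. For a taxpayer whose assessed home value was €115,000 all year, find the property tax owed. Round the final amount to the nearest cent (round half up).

1 January – 12 November 2031: 316 days, exemption €66,000 → (€115,000 − €66,000) × 2.75% × 316/365 = €1,166.6027
13 November – 31 December 2031: 49 days, exemption €13,000 → (€115,000 − €13,000) × 2.75% × 49/365 = €376.5616
Total = €1,543.1644

€1,543.16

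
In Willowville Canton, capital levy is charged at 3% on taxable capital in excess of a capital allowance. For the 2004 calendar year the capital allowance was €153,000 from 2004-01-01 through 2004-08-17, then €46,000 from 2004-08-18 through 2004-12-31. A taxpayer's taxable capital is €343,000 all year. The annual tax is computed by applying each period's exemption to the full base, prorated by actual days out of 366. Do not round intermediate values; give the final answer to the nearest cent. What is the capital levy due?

2004-01-01 to 2004-08-17: 230 days, exemption €153,000 → (€343,000 − €153,000) × 3% × 230/366 = €3,581.9672
2004-08-18 to 2004-12-31: 136 days, exemption €46,000 → (€343,000 − €46,000) × 3% × 136/366 = €3,310.8197
Total = €6,892.7869

€6,892.79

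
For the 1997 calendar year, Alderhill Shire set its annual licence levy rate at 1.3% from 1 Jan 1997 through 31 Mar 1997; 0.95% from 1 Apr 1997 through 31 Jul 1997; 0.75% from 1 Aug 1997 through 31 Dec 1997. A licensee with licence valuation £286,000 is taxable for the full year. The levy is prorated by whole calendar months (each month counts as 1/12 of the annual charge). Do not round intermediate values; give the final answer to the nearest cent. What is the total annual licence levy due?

1 Jan – 31 Mar 1997: 3 months at 1.3% → £286,000 × 1.3% × 3/12 = £929.5000
1 Apr – 31 Jul 1997: 4 months at 0.95% → £286,000 × 0.95% × 4/12 = £905.6667
1 Aug – 31 Dec 1997: 5 months at 0.75% → £286,000 × 0.75% × 5/12 = £893.7500
Total = £2,728.9167

£2,728.92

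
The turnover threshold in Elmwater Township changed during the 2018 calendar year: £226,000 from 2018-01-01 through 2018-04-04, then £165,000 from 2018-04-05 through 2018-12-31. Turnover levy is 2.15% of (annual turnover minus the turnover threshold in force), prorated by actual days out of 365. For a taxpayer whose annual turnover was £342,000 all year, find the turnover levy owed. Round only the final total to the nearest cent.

£3,467.74

2018-01-01 to 2018-04-04: 94 days, exemption £226,000 → (£342,000 − £226,000) × 2.15% × 94/365 = £642.2904
2018-04-05 to 2018-12-31: 271 days, exemption £165,000 → (£342,000 − £165,000) × 2.15% × 271/365 = £2,825.4534
Total = £3,467.7438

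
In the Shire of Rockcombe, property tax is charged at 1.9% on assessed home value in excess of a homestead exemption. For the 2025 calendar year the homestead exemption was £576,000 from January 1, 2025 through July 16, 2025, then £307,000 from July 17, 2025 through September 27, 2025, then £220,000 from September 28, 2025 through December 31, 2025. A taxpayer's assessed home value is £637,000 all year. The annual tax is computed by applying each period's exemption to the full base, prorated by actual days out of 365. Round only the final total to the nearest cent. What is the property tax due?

£3,941.69

January 1 – July 16, 2025: 197 days, exemption £576,000 → (£637,000 − £576,000) × 1.9% × 197/365 = £625.5425
July 17 – September 27, 2025: 73 days, exemption £307,000 → (£637,000 − £307,000) × 1.9% × 73/365 = £1,254.0000
September 28 – December 31, 2025: 95 days, exemption £220,000 → (£637,000 − £220,000) × 1.9% × 95/365 = £2,062.1507
Total = £3,941.6932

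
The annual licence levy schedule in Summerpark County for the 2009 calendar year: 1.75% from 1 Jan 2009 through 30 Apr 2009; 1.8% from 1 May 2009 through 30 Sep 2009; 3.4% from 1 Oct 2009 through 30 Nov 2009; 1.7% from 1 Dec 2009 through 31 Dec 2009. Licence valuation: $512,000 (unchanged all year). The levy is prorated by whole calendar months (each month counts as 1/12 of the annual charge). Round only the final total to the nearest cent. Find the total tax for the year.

$10,453.33

1 Jan – 30 Apr 2009: 4 months at 1.75% → $512,000 × 1.75% × 4/12 = $2,986.6667
1 May – 30 Sep 2009: 5 months at 1.8% → $512,000 × 1.8% × 5/12 = $3,840.0000
1 Oct – 30 Nov 2009: 2 months at 3.4% → $512,000 × 3.4% × 2/12 = $2,901.3333
1 Dec – 31 Dec 2009: 1 month at 1.7% → $512,000 × 1.7% × 1/12 = $725.3333
Total = $10,453.3333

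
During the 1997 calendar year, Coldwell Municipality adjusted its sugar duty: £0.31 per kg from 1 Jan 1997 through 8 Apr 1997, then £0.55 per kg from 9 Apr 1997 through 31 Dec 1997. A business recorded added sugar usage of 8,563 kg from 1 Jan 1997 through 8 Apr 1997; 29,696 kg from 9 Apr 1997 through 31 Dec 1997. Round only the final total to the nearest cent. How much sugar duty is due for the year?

£18987.33

1 Jan – 8 Apr 1997: 8,563 kg at £0.31/kg → £2654.53
9 Apr – 31 Dec 1997: 29,696 kg at £0.55/kg → £16332.80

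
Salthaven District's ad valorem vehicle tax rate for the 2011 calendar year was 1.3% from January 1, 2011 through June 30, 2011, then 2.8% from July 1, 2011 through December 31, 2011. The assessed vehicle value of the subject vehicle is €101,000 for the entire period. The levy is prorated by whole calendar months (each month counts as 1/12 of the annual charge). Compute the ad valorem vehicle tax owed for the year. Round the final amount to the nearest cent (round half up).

€2,070.50

January 1 – June 30, 2011: 6 months at 1.3% → €101,000 × 1.3% × 6/12 = €656.5000
July 1 – December 31, 2011: 6 months at 2.8% → €101,000 × 2.8% × 6/12 = €1,414.0000
Total = €2,070.5000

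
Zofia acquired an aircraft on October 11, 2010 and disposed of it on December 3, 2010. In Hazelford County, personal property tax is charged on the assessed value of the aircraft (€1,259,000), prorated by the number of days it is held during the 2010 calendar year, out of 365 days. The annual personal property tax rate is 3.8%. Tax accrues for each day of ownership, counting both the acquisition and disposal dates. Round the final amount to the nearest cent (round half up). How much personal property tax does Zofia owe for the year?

€7,077.99

Days held (October 11 – December 3, 2010): 54 out of 365
Tax = €1,259,000 × 3.8% × 54/365 = €7,077.9945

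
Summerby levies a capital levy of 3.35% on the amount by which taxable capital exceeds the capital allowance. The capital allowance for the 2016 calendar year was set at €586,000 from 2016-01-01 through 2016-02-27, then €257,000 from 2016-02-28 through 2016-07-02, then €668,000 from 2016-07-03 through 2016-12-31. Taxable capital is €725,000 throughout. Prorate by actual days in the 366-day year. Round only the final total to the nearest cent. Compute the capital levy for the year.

2016-01-01 to 2016-02-27: 58 days, exemption €586,000 → (€725,000 − €586,000) × 3.35% × 58/366 = €737.9153
2016-02-28 to 2016-07-02: 126 days, exemption €257,000 → (€725,000 − €257,000) × 3.35% × 126/366 = €5,397.3443
2016-07-03 to 2016-12-31: 182 days, exemption €668,000 → (€725,000 − €668,000) × 3.35% × 182/366 = €949.5328
Total = €7,084.7923

€7,084.79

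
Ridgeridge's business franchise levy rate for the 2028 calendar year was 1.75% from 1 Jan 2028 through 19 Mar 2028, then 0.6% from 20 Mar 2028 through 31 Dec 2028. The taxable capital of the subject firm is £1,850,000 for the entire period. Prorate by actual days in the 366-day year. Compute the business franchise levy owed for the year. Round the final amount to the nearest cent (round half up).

1 Jan – 19 Mar 2028: 79 days at 1.75% → £1,850,000 × 1.75% × 79/366 = £6,988.0464
20 Mar – 31 Dec 2028: 287 days at 0.6% → £1,850,000 × 0.6% × 287/366 = £8,704.0984
Total = £15,692.1448

£15,692.14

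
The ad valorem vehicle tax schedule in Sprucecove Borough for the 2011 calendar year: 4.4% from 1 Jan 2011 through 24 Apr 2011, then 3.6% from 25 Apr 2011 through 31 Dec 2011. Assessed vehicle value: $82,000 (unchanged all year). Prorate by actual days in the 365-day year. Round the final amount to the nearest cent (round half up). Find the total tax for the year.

$3,156.89

1 Jan – 24 Apr 2011: 114 days at 4.4% → $82,000 × 4.4% × 114/365 = $1,126.8822
25 Apr – 31 Dec 2011: 251 days at 3.6% → $82,000 × 3.6% × 251/365 = $2,030.0055
Total = $3,156.8877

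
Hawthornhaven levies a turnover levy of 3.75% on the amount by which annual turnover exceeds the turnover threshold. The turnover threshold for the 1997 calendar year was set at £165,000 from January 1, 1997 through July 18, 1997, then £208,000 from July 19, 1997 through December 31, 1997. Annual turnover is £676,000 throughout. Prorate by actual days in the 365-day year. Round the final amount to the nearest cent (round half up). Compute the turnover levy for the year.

January 1 – July 18, 1997: 199 days, exemption £165,000 → (£676,000 − £165,000) × 3.75% × 199/365 = £10,447.5000
July 19 – December 31, 1997: 166 days, exemption £208,000 → (£676,000 − £208,000) × 3.75% × 166/365 = £7,981.6438
Total = £18,429.1438

£18,429.14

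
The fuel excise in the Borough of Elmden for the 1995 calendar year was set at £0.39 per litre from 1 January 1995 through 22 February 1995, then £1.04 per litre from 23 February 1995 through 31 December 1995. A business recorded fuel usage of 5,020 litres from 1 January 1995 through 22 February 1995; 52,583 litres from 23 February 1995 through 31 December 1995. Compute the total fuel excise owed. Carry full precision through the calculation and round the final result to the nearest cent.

£56,644.12

1 January – 22 February 1995: 5,020 litres at £0.39/litre → £1,957.80
23 February – 31 December 1995: 52,583 litres at £1.04/litre → £54,686.32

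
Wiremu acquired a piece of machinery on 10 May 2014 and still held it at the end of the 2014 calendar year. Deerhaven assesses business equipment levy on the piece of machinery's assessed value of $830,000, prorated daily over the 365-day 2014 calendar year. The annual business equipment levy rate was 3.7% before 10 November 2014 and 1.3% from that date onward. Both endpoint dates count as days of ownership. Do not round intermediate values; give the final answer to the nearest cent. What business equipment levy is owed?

10 May – 9 November 2014: 184 days at 3.7% → $830,000 × 3.7% × 184/365 = $15,481.2055
10 November – 31 December 2014: 52 days at 1.3% → $830,000 × 1.3% × 52/365 = $1,537.2055
Total = $17,018.4110

$17,018.41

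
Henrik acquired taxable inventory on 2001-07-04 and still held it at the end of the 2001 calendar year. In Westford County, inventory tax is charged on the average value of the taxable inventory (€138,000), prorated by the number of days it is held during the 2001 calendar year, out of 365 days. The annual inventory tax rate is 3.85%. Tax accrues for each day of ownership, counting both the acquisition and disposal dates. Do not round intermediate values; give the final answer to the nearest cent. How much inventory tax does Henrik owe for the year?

€2,634.67

Days held (2001-07-04 to 2001-12-31): 181 out of 365
Tax = €138,000 × 3.85% × 181/365 = €2,634.6658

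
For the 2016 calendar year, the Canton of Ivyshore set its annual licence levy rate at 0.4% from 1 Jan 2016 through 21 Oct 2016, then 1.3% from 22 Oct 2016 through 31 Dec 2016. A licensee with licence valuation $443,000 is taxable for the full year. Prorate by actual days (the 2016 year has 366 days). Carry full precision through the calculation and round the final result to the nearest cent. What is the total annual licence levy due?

1 Jan – 21 Oct 2016: 295 days at 0.4% → $443,000 × 0.4% × 295/366 = $1,428.2514
22 Oct – 31 Dec 2016: 71 days at 1.3% → $443,000 × 1.3% × 71/366 = $1,117.1831
Total = $2,545.4344

$2,545.43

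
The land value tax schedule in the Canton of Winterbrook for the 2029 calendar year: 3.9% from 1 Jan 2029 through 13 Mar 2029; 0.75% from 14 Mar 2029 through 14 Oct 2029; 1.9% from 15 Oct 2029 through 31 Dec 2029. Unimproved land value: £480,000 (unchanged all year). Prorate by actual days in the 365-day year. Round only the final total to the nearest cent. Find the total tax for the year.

£7,762.19

1 Jan – 13 Mar 2029: 72 days at 3.9% → £480,000 × 3.9% × 72/365 = £3,692.7123
14 Mar – 14 Oct 2029: 215 days at 0.75% → £480,000 × 0.75% × 215/365 = £2,120.5479
15 Oct – 31 Dec 2029: 78 days at 1.9% → £480,000 × 1.9% × 78/365 = £1,948.9315
Total = £7,762.1918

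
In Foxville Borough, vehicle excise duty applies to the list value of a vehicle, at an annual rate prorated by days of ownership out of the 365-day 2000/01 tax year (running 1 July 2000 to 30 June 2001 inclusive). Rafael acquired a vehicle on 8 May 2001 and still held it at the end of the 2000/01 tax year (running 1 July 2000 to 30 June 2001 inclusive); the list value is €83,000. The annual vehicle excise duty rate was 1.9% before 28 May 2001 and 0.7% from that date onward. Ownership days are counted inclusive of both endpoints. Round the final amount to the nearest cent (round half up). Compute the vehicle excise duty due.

€140.53

8 May – 27 May 2001: 20 days at 1.9% → €83,000 × 1.9% × 20/365 = €86.4110
28 May – 30 June 2001: 34 days at 0.7% → €83,000 × 0.7% × 34/365 = €54.1205
Total = €140.5315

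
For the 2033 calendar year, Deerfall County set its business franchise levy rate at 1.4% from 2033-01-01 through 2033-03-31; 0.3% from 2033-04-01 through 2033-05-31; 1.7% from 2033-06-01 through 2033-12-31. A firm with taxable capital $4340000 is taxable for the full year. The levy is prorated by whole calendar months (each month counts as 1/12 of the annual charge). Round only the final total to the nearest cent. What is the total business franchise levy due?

2033-01-01 to 2033-03-31: 3 months at 1.4% → $4340000 × 1.4% × 3/12 = $15190.0000
2033-04-01 to 2033-05-31: 2 months at 0.3% → $4340000 × 0.3% × 2/12 = $2170.0000
2033-06-01 to 2033-12-31: 7 months at 1.7% → $4340000 × 1.7% × 7/12 = $43038.3333
Total = $60398.3333

$60398.33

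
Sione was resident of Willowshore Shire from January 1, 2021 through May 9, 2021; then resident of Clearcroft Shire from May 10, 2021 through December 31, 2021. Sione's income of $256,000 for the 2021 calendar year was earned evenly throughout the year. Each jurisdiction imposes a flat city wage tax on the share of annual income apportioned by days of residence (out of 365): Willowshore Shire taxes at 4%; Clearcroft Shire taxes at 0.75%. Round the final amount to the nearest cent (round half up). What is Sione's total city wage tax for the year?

$4,860.49

Willowshore Shire, January 1 – May 9, 2021: 129 days → $256,000 × 4% × 129/365 = $3,619.0685
Clearcroft Shire, May 10 – December 31, 2021: 236 days → $256,000 × 0.75% × 236/365 = $1,241.4247
Total = $4,860.4932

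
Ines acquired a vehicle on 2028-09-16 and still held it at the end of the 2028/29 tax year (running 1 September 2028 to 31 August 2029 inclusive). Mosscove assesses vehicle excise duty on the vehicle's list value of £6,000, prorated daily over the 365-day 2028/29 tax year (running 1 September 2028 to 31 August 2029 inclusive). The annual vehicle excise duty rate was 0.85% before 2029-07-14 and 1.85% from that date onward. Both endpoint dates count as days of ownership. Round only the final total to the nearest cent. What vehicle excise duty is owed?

£56.96

2028-09-16 to 2029-07-13: 301 days at 0.85% → £6,000 × 0.85% × 301/365 = £42.0575
2029-07-14 to 2029-08-31: 49 days at 1.85% → £6,000 × 1.85% × 49/365 = £14.9014
Total = £56.9589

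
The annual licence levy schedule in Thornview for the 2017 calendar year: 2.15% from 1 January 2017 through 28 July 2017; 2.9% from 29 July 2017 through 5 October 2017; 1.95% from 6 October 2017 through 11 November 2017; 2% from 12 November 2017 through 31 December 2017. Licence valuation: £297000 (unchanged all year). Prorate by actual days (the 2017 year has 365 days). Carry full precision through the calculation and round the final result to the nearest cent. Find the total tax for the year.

1 January – 28 July 2017: 209 days at 2.15% → £297000 × 2.15% × 209/365 = £3656.3548
29 July – 5 October 2017: 69 days at 2.9% → £297000 × 2.9% × 69/365 = £1628.2110
6 October – 11 November 2017: 37 days at 1.95% → £297000 × 1.95% × 37/365 = £587.0836
12 November – 31 December 2017: 50 days at 2% → £297000 × 2% × 50/365 = £813.6986
Total = £6685.3479

£6685.35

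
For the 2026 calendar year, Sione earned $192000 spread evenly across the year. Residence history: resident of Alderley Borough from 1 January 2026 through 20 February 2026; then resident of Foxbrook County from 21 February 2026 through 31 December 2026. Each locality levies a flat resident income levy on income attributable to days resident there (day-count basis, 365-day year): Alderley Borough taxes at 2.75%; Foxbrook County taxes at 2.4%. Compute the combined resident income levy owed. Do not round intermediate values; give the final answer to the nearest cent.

Alderley Borough, 1 January – 20 February 2026: 51 days → $192000 × 2.75% × 51/365 = $737.7534
Foxbrook County, 21 February – 31 December 2026: 314 days → $192000 × 2.4% × 314/365 = $3964.1425
Total = $4701.8959

$4701.90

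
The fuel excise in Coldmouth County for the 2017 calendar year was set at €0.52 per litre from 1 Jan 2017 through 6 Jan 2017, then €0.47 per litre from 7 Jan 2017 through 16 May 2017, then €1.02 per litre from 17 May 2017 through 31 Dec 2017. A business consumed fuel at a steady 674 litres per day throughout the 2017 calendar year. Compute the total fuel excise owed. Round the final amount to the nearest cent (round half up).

€200717.20

1 Jan – 6 Jan 2017: 6 days × 674 litres/day = 4,044 litres at €0.52/litre → €2102.88
7 Jan – 16 May 2017: 130 days × 674 litres/day = 87,620 litres at €0.47/litre → €41181.40
17 May – 31 Dec 2017: 229 days × 674 litres/day = 154,346 litres at €1.02/litre → €157432.92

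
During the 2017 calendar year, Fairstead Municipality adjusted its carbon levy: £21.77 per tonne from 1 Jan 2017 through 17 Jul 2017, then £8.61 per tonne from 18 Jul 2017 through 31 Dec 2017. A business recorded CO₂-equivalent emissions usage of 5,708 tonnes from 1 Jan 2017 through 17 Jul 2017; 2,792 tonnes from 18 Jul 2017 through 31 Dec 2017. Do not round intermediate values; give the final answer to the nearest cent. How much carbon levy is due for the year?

1 Jan – 17 Jul 2017: 5,708 tonnes at £21.77/tonne → £124,263.16
18 Jul – 31 Dec 2017: 2,792 tonnes at £8.61/tonne → £24,039.12

£148,302.28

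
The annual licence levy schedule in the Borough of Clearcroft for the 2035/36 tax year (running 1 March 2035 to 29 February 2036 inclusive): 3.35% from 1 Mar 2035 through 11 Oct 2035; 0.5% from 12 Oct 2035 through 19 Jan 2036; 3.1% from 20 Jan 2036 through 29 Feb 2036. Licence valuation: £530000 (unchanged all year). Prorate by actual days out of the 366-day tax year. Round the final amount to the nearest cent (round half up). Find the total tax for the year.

1 Mar – 11 Oct 2035: 225 days at 3.35% → £530000 × 3.35% × 225/366 = £10914.9590
12 Oct 2035 – 19 Jan 2036: 100 days at 0.5% → £530000 × 0.5% × 100/366 = £724.0437
20 Jan – 29 Feb 2036: 41 days at 3.1% → £530000 × 3.1% × 41/366 = £1840.5191
Total = £13479.5219

£13479.52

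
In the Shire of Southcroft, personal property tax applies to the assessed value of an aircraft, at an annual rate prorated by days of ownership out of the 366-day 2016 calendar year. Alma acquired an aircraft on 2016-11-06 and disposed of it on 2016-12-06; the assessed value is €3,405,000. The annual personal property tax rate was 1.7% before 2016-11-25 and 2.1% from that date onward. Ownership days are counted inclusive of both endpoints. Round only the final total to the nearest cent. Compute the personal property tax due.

2016-11-06 to 2016-11-24: 19 days at 1.7% → €3,405,000 × 1.7% × 19/366 = €3,004.9590
2016-11-25 to 2016-12-06: 12 days at 2.1% → €3,405,000 × 2.1% × 12/366 = €2,344.4262
Total = €5,349.3852

€5,349.39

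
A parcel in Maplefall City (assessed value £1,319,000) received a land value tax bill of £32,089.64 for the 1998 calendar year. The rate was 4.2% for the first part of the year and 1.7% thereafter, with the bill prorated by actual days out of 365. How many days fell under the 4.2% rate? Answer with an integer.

Let d = days at the first rate; then 365 − d days at the second rate.
£1,319,000 × [4.2%·d + 1.7%·(365−d)] / 365 = £32,089.64
Solving gives d = 107, so the new rate took effect on April 18, 1998.

107 days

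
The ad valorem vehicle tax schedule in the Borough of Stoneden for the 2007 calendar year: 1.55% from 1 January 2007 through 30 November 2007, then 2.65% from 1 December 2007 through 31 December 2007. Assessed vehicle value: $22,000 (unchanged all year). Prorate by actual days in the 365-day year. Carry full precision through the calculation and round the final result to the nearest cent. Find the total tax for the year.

$361.55

1 January – 30 November 2007: 334 days at 1.55% → $22,000 × 1.55% × 334/365 = $312.0384
1 December – 31 December 2007: 31 days at 2.65% → $22,000 × 2.65% × 31/365 = $49.5151
Total = $361.5534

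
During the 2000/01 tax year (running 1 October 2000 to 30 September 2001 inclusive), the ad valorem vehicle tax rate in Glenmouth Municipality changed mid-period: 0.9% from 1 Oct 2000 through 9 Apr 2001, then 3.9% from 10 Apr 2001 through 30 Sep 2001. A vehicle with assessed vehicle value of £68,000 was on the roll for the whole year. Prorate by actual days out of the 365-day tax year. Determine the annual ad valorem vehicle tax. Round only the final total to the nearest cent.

1 Oct 2000 – 9 Apr 2001: 191 days at 0.9% → £68,000 × 0.9% × 191/365 = £320.2521
10 Apr – 30 Sep 2001: 174 days at 3.9% → £68,000 × 3.9% × 174/365 = £1,264.2411
Total = £1,584.4932

£1,584.49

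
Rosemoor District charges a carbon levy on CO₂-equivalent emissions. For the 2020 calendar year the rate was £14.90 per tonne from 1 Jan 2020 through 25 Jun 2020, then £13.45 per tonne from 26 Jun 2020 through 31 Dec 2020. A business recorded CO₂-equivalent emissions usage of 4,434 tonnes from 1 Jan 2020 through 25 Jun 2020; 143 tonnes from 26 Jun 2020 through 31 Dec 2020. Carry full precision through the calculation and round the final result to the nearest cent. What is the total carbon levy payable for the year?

1 Jan – 25 Jun 2020: 4,434 tonnes at £14.90/tonne → £66,066.60
26 Jun – 31 Dec 2020: 143 tonnes at £13.45/tonne → £1,923.35

£67,989.95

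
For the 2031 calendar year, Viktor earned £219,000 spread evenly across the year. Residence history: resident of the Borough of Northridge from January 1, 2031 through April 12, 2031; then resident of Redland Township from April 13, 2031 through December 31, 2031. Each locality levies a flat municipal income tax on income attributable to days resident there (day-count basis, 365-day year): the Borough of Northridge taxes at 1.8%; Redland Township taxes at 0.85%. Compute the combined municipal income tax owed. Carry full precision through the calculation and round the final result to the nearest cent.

£2,442.90

The Borough of Northridge, January 1 – April 12, 2031: 102 days → £219,000 × 1.8% × 102/365 = £1,101.6000
Redland Township, April 13 – December 31, 2031: 263 days → £219,000 × 0.85% × 263/365 = £1,341.3000
Total = £2,442.9000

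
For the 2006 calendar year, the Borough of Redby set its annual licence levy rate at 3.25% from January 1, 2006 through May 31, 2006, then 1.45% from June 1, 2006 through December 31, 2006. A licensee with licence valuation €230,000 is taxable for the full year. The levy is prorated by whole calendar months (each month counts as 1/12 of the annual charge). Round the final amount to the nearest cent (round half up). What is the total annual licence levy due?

€5,060.00

January 1 – May 31, 2006: 5 months at 3.25% → €230,000 × 3.25% × 5/12 = €3,114.5833
June 1 – December 31, 2006: 7 months at 1.45% → €230,000 × 1.45% × 7/12 = €1,945.4167
Total = €5,060.0000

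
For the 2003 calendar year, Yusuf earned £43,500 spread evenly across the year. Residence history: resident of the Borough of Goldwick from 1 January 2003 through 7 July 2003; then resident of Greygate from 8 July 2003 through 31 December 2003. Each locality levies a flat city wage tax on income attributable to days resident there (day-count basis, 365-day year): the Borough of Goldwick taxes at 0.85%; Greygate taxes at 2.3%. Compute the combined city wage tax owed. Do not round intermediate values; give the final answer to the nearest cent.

The Borough of Goldwick, 1 January – 7 July 2003: 188 days → £43,500 × 0.85% × 188/365 = £190.4466
Greygate, 8 July – 31 December 2003: 177 days → £43,500 × 2.3% × 177/365 = £485.1740
Total = £675.6205

£675.62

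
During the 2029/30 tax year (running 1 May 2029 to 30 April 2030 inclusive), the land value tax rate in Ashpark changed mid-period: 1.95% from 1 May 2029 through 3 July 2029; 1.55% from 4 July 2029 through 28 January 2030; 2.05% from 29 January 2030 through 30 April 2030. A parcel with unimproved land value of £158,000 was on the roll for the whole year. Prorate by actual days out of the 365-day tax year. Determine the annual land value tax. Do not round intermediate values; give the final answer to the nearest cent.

1 May – 3 July 2029: 64 days at 1.95% → £158,000 × 1.95% × 64/365 = £540.2301
4 July 2029 – 28 January 2030: 209 days at 1.55% → £158,000 × 1.55% × 209/365 = £1,402.3041
29 January – 30 April 2030: 92 days at 2.05% → £158,000 × 2.05% × 92/365 = £816.4055
Total = £2,758.9397

£2,758.94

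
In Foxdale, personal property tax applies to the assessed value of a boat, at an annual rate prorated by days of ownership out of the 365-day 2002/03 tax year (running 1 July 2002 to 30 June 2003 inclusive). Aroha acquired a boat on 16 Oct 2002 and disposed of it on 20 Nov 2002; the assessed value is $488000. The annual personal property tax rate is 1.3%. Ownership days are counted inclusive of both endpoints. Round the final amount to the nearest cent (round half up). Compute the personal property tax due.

$625.71

Days held (16 Oct – 20 Nov 2002): 36 out of 365
Tax = $488000 × 1.3% × 36/365 = $625.7096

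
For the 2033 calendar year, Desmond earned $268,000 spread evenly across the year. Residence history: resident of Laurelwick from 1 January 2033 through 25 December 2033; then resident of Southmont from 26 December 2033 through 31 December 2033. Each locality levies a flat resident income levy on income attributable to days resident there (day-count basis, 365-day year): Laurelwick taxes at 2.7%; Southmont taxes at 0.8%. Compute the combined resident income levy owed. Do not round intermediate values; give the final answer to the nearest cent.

$7,152.30

Laurelwick, 1 January – 25 December 2033: 359 days → $268,000 × 2.7% × 359/365 = $7,117.0521
Southmont, 26 December – 31 December 2033: 6 days → $268,000 × 0.8% × 6/365 = $35.2438
Total = $7,152.2959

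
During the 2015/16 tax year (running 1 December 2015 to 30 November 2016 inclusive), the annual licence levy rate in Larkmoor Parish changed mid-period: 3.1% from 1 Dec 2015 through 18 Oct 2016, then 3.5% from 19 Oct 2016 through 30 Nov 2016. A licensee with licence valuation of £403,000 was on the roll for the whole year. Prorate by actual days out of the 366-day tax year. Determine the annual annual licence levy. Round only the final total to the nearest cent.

£12,682.39

1 Dec 2015 – 18 Oct 2016: 323 days at 3.1% → £403,000 × 3.1% × 323/366 = £11,025.2432
19 Oct – 30 Nov 2016: 43 days at 3.5% → £403,000 × 3.5% × 43/366 = £1,657.1448
Total = £12,682.3880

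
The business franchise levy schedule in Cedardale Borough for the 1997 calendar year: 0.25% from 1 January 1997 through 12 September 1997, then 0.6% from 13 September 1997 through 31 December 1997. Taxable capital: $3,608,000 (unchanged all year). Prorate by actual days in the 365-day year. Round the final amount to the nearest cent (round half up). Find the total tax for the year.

$12,825.70

1 January – 12 September 1997: 255 days at 0.25% → $3,608,000 × 0.25% × 255/365 = $6,301.6438
13 September – 31 December 1997: 110 days at 0.6% → $3,608,000 × 0.6% × 110/365 = $6,524.0548
Total = $12,825.6986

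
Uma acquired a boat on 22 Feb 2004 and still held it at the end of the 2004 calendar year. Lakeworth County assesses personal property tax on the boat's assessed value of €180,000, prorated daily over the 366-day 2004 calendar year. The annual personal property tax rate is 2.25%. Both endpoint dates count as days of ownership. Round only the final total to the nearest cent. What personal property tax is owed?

€3,474.59

Days held (22 Feb – 31 Dec 2004): 314 out of 366
Tax = €180,000 × 2.25% × 314/366 = €3,474.5902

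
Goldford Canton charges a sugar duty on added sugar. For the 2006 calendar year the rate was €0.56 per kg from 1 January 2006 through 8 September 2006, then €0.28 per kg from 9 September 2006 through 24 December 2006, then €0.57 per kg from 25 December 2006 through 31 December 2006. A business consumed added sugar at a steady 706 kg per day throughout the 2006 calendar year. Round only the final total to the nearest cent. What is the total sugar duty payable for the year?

€123,204.06

1 January – 8 September 2006: 251 days × 706 kg/day = 177,206 kg at €0.56/kg → €99,235.36
9 September – 24 December 2006: 107 days × 706 kg/day = 75,542 kg at €0.28/kg → €21,151.76
25 December – 31 December 2006: 7 days × 706 kg/day = 4,942 kg at €0.57/kg → €2,816.94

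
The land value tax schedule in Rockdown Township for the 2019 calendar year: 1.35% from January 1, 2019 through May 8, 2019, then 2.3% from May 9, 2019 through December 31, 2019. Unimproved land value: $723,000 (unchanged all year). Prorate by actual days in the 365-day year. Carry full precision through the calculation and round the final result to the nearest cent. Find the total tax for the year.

January 1 – May 8, 2019: 128 days at 1.35% → $723,000 × 1.35% × 128/365 = $3,422.8603
May 9 – December 31, 2019: 237 days at 2.3% → $723,000 × 2.3% × 237/365 = $10,797.4603
Total = $14,220.3205

$14,220.32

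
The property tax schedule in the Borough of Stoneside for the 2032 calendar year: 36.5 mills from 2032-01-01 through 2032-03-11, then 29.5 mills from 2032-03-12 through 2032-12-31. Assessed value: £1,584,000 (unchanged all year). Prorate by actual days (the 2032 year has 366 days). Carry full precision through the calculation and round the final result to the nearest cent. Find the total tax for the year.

2032-01-01 to 2032-03-11: 71 days at 36.5 mills → £1,584,000 × 3.65% × 71/366 = £11,215.6721
2032-03-12 to 2032-12-31: 295 days at 29.5 mills → £1,584,000 × 2.95% × 295/366 = £37,663.2787
Total = £48,878.9508

£48,878.95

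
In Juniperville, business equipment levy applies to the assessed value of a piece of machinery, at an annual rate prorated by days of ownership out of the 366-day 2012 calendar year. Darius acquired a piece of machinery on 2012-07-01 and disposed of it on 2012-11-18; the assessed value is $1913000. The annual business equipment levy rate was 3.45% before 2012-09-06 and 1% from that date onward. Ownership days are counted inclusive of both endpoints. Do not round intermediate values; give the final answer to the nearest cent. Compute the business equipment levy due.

2012-07-01 to 2012-09-05: 67 days at 3.45% → $1913000 × 3.45% × 67/366 = $12081.6926
2012-09-06 to 2012-11-18: 74 days at 1% → $1913000 × 1% × 74/366 = $3867.8142
Total = $15949.5068

$15949.51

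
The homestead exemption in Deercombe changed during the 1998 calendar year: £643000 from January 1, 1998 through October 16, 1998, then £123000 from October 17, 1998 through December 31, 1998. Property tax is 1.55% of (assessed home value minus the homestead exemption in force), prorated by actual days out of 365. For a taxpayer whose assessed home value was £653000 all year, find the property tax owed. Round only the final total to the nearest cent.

January 1 – October 16, 1998: 289 days, exemption £643000 → (£653000 − £643000) × 1.55% × 289/365 = £122.7260
October 17 – December 31, 1998: 76 days, exemption £123000 → (£653000 − £123000) × 1.55% × 76/365 = £1710.5205
Total = £1833.2466

£1833.25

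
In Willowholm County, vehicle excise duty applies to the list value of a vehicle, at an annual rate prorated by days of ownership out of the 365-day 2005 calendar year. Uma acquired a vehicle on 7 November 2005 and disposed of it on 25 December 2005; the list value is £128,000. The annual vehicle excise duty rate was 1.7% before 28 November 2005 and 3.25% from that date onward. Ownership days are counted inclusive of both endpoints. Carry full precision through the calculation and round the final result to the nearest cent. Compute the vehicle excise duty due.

7 November – 27 November 2005: 21 days at 1.7% → £128,000 × 1.7% × 21/365 = £125.1945
28 November – 25 December 2005: 28 days at 3.25% → £128,000 × 3.25% × 28/365 = £319.1233
Total = £444.3178

£444.32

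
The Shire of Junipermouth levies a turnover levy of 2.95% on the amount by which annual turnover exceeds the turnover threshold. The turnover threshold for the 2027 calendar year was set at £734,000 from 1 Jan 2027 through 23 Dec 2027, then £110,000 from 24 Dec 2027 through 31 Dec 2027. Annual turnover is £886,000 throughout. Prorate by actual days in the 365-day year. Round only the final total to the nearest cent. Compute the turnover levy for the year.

£4,887.46

1 Jan – 23 Dec 2027: 357 days, exemption £734,000 → (£886,000 − £734,000) × 2.95% × 357/365 = £4,385.7205
24 Dec – 31 Dec 2027: 8 days, exemption £110,000 → (£886,000 − £110,000) × 2.95% × 8/365 = £501.7425
Total = £4,887.4630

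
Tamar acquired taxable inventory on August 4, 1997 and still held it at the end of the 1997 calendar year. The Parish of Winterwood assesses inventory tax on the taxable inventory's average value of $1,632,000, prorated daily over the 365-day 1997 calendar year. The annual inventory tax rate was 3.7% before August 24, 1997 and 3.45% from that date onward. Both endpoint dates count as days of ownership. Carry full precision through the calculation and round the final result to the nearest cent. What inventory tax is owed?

$23,362.19

August 4 – August 23, 1997: 20 days at 3.7% → $1,632,000 × 3.7% × 20/365 = $3,308.7123
August 24 – December 31, 1997: 130 days at 3.45% → $1,632,000 × 3.45% × 130/365 = $20,053.4795
Total = $23,362.1918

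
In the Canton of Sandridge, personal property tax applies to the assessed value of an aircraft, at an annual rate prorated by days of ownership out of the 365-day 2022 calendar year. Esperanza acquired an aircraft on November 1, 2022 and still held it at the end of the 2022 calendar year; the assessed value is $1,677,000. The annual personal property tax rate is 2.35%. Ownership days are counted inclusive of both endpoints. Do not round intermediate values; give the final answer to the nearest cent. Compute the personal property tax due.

$6,586.25

Days held (November 1 – December 31, 2022): 61 out of 365
Tax = $1,677,000 × 2.35% × 61/365 = $6,586.2452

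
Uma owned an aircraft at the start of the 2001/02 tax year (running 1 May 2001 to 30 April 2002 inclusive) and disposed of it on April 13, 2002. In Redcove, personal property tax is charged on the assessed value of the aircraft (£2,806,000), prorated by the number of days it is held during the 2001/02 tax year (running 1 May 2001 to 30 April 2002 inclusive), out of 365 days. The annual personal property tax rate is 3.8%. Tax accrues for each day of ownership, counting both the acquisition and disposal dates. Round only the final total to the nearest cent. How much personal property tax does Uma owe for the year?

Days held (May 1, 2001 – April 13, 2002): 348 out of 365
Tax = £2,806,000 × 3.8% × 348/365 = £101,661.7644

£101,661.76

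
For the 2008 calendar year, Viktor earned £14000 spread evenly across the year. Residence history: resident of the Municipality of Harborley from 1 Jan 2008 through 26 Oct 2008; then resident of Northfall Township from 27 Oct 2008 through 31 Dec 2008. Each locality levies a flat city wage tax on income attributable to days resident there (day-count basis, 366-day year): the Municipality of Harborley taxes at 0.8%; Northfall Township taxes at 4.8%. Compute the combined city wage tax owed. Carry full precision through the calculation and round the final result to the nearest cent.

The Municipality of Harborley, 1 Jan – 26 Oct 2008: 300 days → £14000 × 0.8% × 300/366 = £91.8033
Northfall Township, 27 Oct – 31 Dec 2008: 66 days → £14000 × 4.8% × 66/366 = £121.1803
Total = £212.9836

£212.98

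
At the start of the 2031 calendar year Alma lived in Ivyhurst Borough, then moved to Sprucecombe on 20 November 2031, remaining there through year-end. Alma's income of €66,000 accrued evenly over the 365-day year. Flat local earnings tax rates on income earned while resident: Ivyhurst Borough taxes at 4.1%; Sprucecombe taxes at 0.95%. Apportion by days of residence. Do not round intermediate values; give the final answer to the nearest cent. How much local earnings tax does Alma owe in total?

€2,466.77

Ivyhurst Borough, 1 January – 19 November 2031: 323 days → €66,000 × 4.1% × 323/365 = €2,394.6247
Sprucecombe, 20 November – 31 December 2031: 42 days → €66,000 × 0.95% × 42/365 = €72.1479
Total = €2,466.7726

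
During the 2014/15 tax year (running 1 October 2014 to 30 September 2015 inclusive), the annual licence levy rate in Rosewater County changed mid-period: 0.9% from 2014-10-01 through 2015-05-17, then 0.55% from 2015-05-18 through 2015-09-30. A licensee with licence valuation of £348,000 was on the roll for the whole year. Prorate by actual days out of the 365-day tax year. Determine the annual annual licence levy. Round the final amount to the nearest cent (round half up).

2014-10-01 to 2015-05-17: 229 days at 0.9% → £348,000 × 0.9% × 229/365 = £1,965.0082
2015-05-18 to 2015-09-30: 136 days at 0.55% → £348,000 × 0.55% × 136/365 = £713.1616
Total = £2,678.1699

£2,678.17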